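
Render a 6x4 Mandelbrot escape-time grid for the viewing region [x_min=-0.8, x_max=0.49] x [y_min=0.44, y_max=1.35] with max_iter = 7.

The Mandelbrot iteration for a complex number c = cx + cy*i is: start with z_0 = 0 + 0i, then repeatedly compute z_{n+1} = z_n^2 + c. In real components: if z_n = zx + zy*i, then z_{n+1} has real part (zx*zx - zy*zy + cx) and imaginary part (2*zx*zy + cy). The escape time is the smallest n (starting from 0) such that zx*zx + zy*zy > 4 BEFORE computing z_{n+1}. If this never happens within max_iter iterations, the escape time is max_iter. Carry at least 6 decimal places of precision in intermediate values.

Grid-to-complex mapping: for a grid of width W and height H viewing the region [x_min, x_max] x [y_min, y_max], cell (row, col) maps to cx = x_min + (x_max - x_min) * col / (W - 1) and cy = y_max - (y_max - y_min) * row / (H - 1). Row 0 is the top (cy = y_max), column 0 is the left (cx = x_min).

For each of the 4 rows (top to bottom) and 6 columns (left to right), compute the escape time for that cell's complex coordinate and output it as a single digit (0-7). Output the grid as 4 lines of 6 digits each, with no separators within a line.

(row=0, col=0): c = -0.8000 + 1.3500i → escape time 2
(row=0, col=1): c = -0.5420 + 1.3500i → escape time 2
(row=0, col=2): c = -0.2840 + 1.3500i → escape time 2
(row=0, col=3): c = -0.0260 + 1.3500i → escape time 2
(row=0, col=4): c = 0.2320 + 1.3500i → escape time 2
(row=0, col=5): c = 0.4900 + 1.3500i → escape time 2
(row=1, col=0): c = -0.8000 + 1.0467i → escape time 3
(row=1, col=1): c = -0.5420 + 1.0467i → escape time 4
(row=1, col=2): c = -0.2840 + 1.0467i → escape time 5
(row=1, col=3): c = -0.0260 + 1.0467i → escape time 6
(row=1, col=4): c = 0.2320 + 1.0467i → escape time 3
(row=1, col=5): c = 0.4900 + 1.0467i → escape time 2
(row=2, col=0): c = -0.8000 + 0.7433i → escape time 4
(row=2, col=1): c = -0.5420 + 0.7433i → escape time 6
(row=2, col=2): c = -0.2840 + 0.7433i → escape time 7
(row=2, col=3): c = -0.0260 + 0.7433i → escape time 7
(row=2, col=4): c = 0.2320 + 0.7433i → escape time 6
(row=2, col=5): c = 0.4900 + 0.7433i → escape time 3
(row=3, col=0): c = -0.8000 + 0.4400i → escape time 7
(row=3, col=1): c = -0.5420 + 0.4400i → escape time 7
(row=3, col=2): c = -0.2840 + 0.4400i → escape time 7
(row=3, col=3): c = -0.0260 + 0.4400i → escape time 7
(row=3, col=4): c = 0.2320 + 0.4400i → escape time 7
(row=3, col=5): c = 0.4900 + 0.4400i → escape time 5

Answer: 222222
345632
467763
777775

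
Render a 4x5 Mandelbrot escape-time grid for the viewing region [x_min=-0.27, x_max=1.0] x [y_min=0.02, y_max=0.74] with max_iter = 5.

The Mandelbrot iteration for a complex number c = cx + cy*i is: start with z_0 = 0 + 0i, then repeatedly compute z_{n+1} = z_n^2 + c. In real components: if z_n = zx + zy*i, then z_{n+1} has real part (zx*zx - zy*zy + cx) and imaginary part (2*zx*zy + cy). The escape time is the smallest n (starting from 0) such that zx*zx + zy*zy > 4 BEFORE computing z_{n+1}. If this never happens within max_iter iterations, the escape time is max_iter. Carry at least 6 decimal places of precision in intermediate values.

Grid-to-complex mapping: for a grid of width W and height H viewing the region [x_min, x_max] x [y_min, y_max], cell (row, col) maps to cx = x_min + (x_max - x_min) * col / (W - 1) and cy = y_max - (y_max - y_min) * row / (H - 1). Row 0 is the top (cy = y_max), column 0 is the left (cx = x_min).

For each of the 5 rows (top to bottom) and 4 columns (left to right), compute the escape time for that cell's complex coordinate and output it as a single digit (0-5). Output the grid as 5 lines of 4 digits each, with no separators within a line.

Answer: 5532
5532
5542
5542
5542

Derivation:
(row=0, col=0): c = -0.2700 + 0.7400i → escape time 5
(row=0, col=1): c = 0.1533 + 0.7400i → escape time 5
(row=0, col=2): c = 0.5767 + 0.7400i → escape time 3
(row=0, col=3): c = 1.0000 + 0.7400i → escape time 2
(row=1, col=0): c = -0.2700 + 0.5600i → escape time 5
(row=1, col=1): c = 0.1533 + 0.5600i → escape time 5
(row=1, col=2): c = 0.5767 + 0.5600i → escape time 3
(row=1, col=3): c = 1.0000 + 0.5600i → escape time 2
(row=2, col=0): c = -0.2700 + 0.3800i → escape time 5
(row=2, col=1): c = 0.1533 + 0.3800i → escape time 5
(row=2, col=2): c = 0.5767 + 0.3800i → escape time 4
(row=2, col=3): c = 1.0000 + 0.3800i → escape time 2
(row=3, col=0): c = -0.2700 + 0.2000i → escape time 5
(row=3, col=1): c = 0.1533 + 0.2000i → escape time 5
(row=3, col=2): c = 0.5767 + 0.2000i → escape time 4
(row=3, col=3): c = 1.0000 + 0.2000i → escape time 2
(row=4, col=0): c = -0.2700 + 0.0200i → escape time 5
(row=4, col=1): c = 0.1533 + 0.0200i → escape time 5
(row=4, col=2): c = 0.5767 + 0.0200i → escape time 4
(row=4, col=3): c = 1.0000 + 0.0200i → escape time 2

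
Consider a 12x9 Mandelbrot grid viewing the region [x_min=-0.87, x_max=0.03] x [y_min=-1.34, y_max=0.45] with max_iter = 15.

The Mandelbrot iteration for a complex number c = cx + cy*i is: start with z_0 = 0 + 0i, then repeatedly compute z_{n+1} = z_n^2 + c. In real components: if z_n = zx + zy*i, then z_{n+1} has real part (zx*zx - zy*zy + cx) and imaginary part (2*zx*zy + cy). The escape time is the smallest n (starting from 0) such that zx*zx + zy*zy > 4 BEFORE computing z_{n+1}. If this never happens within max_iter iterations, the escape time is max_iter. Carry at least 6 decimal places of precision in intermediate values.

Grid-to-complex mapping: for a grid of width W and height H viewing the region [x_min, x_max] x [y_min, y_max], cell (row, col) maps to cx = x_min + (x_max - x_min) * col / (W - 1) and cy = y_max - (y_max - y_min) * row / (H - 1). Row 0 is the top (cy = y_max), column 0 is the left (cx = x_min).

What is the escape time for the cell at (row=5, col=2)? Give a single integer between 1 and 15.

Answer: 5

Derivation:
z_0 = 0 + 0i, c = -0.7064 + -0.6687i
Iter 1: z = -0.7064 + -0.6687i, |z|^2 = 0.9462
Iter 2: z = -0.6546 + 0.2760i, |z|^2 = 0.5047
Iter 3: z = -0.3540 + -1.0301i, |z|^2 = 1.1865
Iter 4: z = -1.6422 + 0.0606i, |z|^2 = 2.7005
Iter 5: z = 1.9868 + -0.8677i, |z|^2 = 4.7004
Escaped at iteration 5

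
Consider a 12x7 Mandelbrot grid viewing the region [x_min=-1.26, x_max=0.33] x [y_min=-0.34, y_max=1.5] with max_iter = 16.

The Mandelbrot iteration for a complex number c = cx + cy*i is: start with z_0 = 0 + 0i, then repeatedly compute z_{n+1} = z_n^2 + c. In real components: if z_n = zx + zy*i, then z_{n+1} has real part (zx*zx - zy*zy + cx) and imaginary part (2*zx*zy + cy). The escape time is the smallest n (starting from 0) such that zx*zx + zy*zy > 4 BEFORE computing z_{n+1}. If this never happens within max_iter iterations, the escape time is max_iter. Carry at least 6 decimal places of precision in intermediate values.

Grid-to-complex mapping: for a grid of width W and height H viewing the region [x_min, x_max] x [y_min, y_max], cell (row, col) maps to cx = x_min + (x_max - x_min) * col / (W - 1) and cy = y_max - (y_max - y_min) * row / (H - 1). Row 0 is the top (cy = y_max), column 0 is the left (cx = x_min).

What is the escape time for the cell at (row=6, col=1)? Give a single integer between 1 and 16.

Answer: 9

Derivation:
z_0 = 0 + 0i, c = -1.1155 + -0.3400i
Iter 1: z = -1.1155 + -0.3400i, |z|^2 = 1.3598
Iter 2: z = 0.0132 + 0.4185i, |z|^2 = 0.1753
Iter 3: z = -1.2904 + -0.3290i, |z|^2 = 1.7734
Iter 4: z = 0.4415 + 0.5090i, |z|^2 = 0.4540
Iter 5: z = -1.1796 + 0.1095i, |z|^2 = 1.4034
Iter 6: z = 0.2640 + -0.5983i, |z|^2 = 0.4277
Iter 7: z = -1.4038 + -0.6559i, |z|^2 = 2.4007
Iter 8: z = 0.4249 + 1.5015i, |z|^2 = 2.4349
Iter 9: z = -3.1893 + 0.9358i, |z|^2 = 11.0475
Escaped at iteration 9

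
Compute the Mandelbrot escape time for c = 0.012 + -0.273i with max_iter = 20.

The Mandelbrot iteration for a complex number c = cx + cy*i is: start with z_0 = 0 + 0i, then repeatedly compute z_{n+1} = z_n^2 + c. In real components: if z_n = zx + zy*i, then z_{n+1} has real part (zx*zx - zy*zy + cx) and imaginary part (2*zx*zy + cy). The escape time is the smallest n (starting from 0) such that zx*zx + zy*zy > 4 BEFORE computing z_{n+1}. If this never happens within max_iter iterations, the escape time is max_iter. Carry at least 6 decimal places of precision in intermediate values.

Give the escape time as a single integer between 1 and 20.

z_0 = 0 + 0i, c = 0.0120 + -0.2730i
Iter 1: z = 0.0120 + -0.2730i, |z|^2 = 0.0747
Iter 2: z = -0.0624 + -0.2796i, |z|^2 = 0.0820
Iter 3: z = -0.0623 + -0.2381i, |z|^2 = 0.0606
Iter 4: z = -0.0408 + -0.2434i, |z|^2 = 0.0609
Iter 5: z = -0.0456 + -0.2531i, |z|^2 = 0.0661
Iter 6: z = -0.0500 + -0.2499i, |z|^2 = 0.0650
Iter 7: z = -0.0480 + -0.2480i, |z|^2 = 0.0638
Iter 8: z = -0.0472 + -0.2492i, |z|^2 = 0.0643
Iter 9: z = -0.0479 + -0.2495i, |z|^2 = 0.0645
Iter 10: z = -0.0479 + -0.2491i, |z|^2 = 0.0644
Iter 11: z = -0.0478 + -0.2491i, |z|^2 = 0.0643
Iter 12: z = -0.0478 + -0.2492i, |z|^2 = 0.0644
Iter 13: z = -0.0478 + -0.2492i, |z|^2 = 0.0644
Iter 14: z = -0.0478 + -0.2492i, |z|^2 = 0.0644
Iter 15: z = -0.0478 + -0.2492i, |z|^2 = 0.0644
Iter 16: z = -0.0478 + -0.2492i, |z|^2 = 0.0644
Iter 17: z = -0.0478 + -0.2492i, |z|^2 = 0.0644
Iter 18: z = -0.0478 + -0.2492i, |z|^2 = 0.0644
Iter 19: z = -0.0478 + -0.2492i, |z|^2 = 0.0644

Answer: 20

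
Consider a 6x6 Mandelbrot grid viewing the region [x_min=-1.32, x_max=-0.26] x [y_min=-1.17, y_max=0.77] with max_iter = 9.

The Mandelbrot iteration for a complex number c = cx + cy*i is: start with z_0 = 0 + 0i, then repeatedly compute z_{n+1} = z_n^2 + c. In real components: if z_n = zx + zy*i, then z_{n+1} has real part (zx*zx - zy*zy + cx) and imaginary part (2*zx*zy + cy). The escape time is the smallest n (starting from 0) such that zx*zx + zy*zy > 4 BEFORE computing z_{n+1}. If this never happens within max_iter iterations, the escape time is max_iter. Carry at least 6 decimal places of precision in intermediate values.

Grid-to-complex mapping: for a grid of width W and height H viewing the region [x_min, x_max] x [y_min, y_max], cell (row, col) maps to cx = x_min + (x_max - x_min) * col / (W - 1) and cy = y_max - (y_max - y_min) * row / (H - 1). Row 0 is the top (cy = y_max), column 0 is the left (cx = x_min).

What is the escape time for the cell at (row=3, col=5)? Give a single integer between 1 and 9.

z_0 = 0 + 0i, c = -0.2600 + -0.3940i
Iter 1: z = -0.2600 + -0.3940i, |z|^2 = 0.2228
Iter 2: z = -0.3476 + -0.1891i, |z|^2 = 0.1566
Iter 3: z = -0.1749 + -0.2625i, |z|^2 = 0.0995
Iter 4: z = -0.2983 + -0.3022i, |z|^2 = 0.1803
Iter 5: z = -0.2623 + -0.2137i, |z|^2 = 0.1145
Iter 6: z = -0.2369 + -0.2819i, |z|^2 = 0.1356
Iter 7: z = -0.2833 + -0.2605i, |z|^2 = 0.1481
Iter 8: z = -0.2476 + -0.2464i, |z|^2 = 0.1220

Answer: 9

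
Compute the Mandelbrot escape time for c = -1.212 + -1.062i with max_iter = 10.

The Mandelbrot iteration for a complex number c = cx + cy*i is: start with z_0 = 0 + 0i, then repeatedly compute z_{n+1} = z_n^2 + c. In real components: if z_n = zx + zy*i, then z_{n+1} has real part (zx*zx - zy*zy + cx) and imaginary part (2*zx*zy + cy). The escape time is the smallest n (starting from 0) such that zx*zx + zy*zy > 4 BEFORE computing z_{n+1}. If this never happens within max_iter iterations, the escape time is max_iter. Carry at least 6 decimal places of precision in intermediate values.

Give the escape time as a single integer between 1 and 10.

Answer: 3

Derivation:
z_0 = 0 + 0i, c = -1.2120 + -1.0620i
Iter 1: z = -1.2120 + -1.0620i, |z|^2 = 2.5968
Iter 2: z = -0.8709 + 1.5123i, |z|^2 = 3.0455
Iter 3: z = -2.7405 + -3.6961i, |z|^2 = 21.1718
Escaped at iteration 3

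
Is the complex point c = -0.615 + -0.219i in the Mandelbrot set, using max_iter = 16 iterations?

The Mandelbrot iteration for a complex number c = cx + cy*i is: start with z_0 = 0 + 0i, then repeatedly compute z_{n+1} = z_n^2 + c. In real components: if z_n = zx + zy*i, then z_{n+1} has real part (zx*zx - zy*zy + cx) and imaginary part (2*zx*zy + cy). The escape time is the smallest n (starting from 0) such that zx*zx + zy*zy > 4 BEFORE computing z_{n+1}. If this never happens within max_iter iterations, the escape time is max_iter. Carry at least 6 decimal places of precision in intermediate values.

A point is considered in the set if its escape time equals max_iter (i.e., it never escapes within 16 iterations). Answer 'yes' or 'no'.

Answer: yes

Derivation:
z_0 = 0 + 0i, c = -0.6150 + -0.2190i
Iter 1: z = -0.6150 + -0.2190i, |z|^2 = 0.4262
Iter 2: z = -0.2847 + 0.0504i, |z|^2 = 0.0836
Iter 3: z = -0.5365 + -0.2477i, |z|^2 = 0.3491
Iter 4: z = -0.3886 + 0.0467i, |z|^2 = 0.1532
Iter 5: z = -0.4662 + -0.2553i, |z|^2 = 0.2825
Iter 6: z = -0.4628 + 0.0191i, |z|^2 = 0.2146
Iter 7: z = -0.4011 + -0.2367i, |z|^2 = 0.2169
Iter 8: z = -0.5101 + -0.0291i, |z|^2 = 0.2610
Iter 9: z = -0.3557 + -0.1893i, |z|^2 = 0.1623
Iter 10: z = -0.5243 + -0.0844i, |z|^2 = 0.2820
Iter 11: z = -0.3472 + -0.1305i, |z|^2 = 0.1376
Iter 12: z = -0.5115 + -0.1284i, |z|^2 = 0.2781
Iter 13: z = -0.3698 + -0.0877i, |z|^2 = 0.1445
Iter 14: z = -0.4859 + -0.1541i, |z|^2 = 0.2599
Iter 15: z = -0.4027 + -0.0692i, |z|^2 = 0.1669
Did not escape in 16 iterations → in set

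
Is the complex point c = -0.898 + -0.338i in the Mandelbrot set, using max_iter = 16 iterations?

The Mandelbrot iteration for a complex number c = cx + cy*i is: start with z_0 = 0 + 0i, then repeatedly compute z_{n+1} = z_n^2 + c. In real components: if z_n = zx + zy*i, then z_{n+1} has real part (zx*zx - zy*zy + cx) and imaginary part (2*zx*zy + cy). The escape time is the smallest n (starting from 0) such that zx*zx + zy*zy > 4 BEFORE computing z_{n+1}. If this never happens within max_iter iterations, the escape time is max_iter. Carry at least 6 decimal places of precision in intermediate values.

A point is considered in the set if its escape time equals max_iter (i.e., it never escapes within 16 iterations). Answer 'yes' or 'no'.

Answer: no

Derivation:
z_0 = 0 + 0i, c = -0.8980 + -0.3380i
Iter 1: z = -0.8980 + -0.3380i, |z|^2 = 0.9206
Iter 2: z = -0.2058 + 0.2690i, |z|^2 = 0.1148
Iter 3: z = -0.9280 + -0.4488i, |z|^2 = 1.0626
Iter 4: z = -0.2382 + 0.4949i, |z|^2 = 0.3017
Iter 5: z = -1.0862 + -0.5738i, |z|^2 = 1.5091
Iter 6: z = -0.0473 + 0.9084i, |z|^2 = 0.8275
Iter 7: z = -1.7210 + -0.4240i, |z|^2 = 3.1416
Iter 8: z = 1.8841 + 1.1214i, |z|^2 = 4.8074
Escaped at iteration 8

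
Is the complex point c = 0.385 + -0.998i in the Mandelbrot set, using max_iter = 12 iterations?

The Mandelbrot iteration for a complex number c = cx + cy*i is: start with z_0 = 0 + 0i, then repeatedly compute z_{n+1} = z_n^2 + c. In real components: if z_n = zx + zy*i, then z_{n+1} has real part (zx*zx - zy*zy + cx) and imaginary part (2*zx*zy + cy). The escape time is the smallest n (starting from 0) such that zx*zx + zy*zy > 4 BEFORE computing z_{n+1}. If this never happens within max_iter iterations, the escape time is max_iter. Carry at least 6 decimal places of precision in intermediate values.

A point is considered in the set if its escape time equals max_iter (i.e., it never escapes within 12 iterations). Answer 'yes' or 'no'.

Answer: no

Derivation:
z_0 = 0 + 0i, c = 0.3850 + -0.9980i
Iter 1: z = 0.3850 + -0.9980i, |z|^2 = 1.1442
Iter 2: z = -0.4628 + -1.7665i, |z|^2 = 3.3345
Iter 3: z = -2.5212 + 0.6370i, |z|^2 = 6.7623
Escaped at iteration 3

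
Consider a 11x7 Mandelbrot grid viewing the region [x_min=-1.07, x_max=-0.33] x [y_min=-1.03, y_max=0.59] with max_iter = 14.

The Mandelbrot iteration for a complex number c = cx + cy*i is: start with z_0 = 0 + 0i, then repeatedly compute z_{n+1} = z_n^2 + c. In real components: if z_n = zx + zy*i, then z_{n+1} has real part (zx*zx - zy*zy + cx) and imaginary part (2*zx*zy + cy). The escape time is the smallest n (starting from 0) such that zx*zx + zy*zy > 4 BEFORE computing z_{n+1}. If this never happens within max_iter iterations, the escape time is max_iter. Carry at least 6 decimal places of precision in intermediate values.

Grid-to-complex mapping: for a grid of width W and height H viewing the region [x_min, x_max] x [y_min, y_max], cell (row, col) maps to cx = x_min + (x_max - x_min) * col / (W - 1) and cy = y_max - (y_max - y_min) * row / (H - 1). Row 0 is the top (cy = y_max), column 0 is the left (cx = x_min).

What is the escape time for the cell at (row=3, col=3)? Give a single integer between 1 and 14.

z_0 = 0 + 0i, c = -0.8480 + -0.2200i
Iter 1: z = -0.8480 + -0.2200i, |z|^2 = 0.7675
Iter 2: z = -0.1773 + 0.1531i, |z|^2 = 0.0549
Iter 3: z = -0.8400 + -0.2743i, |z|^2 = 0.7809
Iter 4: z = -0.2176 + 0.2408i, |z|^2 = 0.1054
Iter 5: z = -0.8586 + -0.3248i, |z|^2 = 0.8428
Iter 6: z = -0.2162 + 0.3378i, |z|^2 = 0.1609
Iter 7: z = -0.9153 + -0.3661i, |z|^2 = 0.9719
Iter 8: z = -0.1442 + 0.4502i, |z|^2 = 0.2235
Iter 9: z = -1.0299 + -0.3498i, |z|^2 = 1.1831
Iter 10: z = 0.0903 + 0.5005i, |z|^2 = 0.2587
Iter 11: z = -1.0904 + -0.1296i, |z|^2 = 1.2057
Iter 12: z = 0.3241 + 0.0626i, |z|^2 = 0.1090
Iter 13: z = -0.7468 + -0.1794i, |z|^2 = 0.5900

Answer: 14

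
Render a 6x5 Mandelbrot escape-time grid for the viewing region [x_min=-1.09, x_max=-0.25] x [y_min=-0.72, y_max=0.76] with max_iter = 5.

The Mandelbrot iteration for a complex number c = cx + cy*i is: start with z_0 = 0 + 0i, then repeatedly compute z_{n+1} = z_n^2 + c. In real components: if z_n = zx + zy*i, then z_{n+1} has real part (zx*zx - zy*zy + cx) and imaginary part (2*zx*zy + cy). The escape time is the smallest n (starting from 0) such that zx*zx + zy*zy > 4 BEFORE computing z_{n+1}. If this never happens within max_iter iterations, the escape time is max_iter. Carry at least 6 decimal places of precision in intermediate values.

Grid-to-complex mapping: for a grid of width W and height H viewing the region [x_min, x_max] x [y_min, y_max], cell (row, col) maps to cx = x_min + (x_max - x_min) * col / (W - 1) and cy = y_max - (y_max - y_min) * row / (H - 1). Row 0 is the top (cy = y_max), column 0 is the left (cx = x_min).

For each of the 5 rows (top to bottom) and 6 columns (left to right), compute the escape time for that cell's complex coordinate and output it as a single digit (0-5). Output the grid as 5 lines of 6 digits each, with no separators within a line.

Answer: 344555
555555
555555
555555
344555

Derivation:
(row=0, col=0): c = -1.0900 + 0.7600i → escape time 3
(row=0, col=1): c = -0.9220 + 0.7600i → escape time 4
(row=0, col=2): c = -0.7540 + 0.7600i → escape time 4
(row=0, col=3): c = -0.5860 + 0.7600i → escape time 5
(row=0, col=4): c = -0.4180 + 0.7600i → escape time 5
(row=0, col=5): c = -0.2500 + 0.7600i → escape time 5
(row=1, col=0): c = -1.0900 + 0.3900i → escape time 5
(row=1, col=1): c = -0.9220 + 0.3900i → escape time 5
(row=1, col=2): c = -0.7540 + 0.3900i → escape time 5
(row=1, col=3): c = -0.5860 + 0.3900i → escape time 5
(row=1, col=4): c = -0.4180 + 0.3900i → escape time 5
(row=1, col=5): c = -0.2500 + 0.3900i → escape time 5
(row=2, col=0): c = -1.0900 + 0.0200i → escape time 5
(row=2, col=1): c = -0.9220 + 0.0200i → escape time 5
(row=2, col=2): c = -0.7540 + 0.0200i → escape time 5
(row=2, col=3): c = -0.5860 + 0.0200i → escape time 5
(row=2, col=4): c = -0.4180 + 0.0200i → escape time 5
(row=2, col=5): c = -0.2500 + 0.0200i → escape time 5
(row=3, col=0): c = -1.0900 + -0.3500i → escape time 5
(row=3, col=1): c = -0.9220 + -0.3500i → escape time 5
(row=3, col=2): c = -0.7540 + -0.3500i → escape time 5
(row=3, col=3): c = -0.5860 + -0.3500i → escape time 5
(row=3, col=4): c = -0.4180 + -0.3500i → escape time 5
(row=3, col=5): c = -0.2500 + -0.3500i → escape time 5
(row=4, col=0): c = -1.0900 + -0.7200i → escape time 3
(row=4, col=1): c = -0.9220 + -0.7200i → escape time 4
(row=4, col=2): c = -0.7540 + -0.7200i → escape time 4
(row=4, col=3): c = -0.5860 + -0.7200i → escape time 5
(row=4, col=4): c = -0.4180 + -0.7200i → escape time 5
(row=4, col=5): c = -0.2500 + -0.7200i → escape time 5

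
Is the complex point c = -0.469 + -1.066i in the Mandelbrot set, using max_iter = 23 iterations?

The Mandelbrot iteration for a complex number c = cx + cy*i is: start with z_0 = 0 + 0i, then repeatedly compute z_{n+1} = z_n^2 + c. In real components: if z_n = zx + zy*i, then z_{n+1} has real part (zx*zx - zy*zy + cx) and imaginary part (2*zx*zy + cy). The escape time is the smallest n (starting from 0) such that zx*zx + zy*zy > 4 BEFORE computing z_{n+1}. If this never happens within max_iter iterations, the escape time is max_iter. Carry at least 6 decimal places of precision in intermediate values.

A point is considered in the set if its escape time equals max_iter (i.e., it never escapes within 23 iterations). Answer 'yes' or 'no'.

Answer: no

Derivation:
z_0 = 0 + 0i, c = -0.4690 + -1.0660i
Iter 1: z = -0.4690 + -1.0660i, |z|^2 = 1.3563
Iter 2: z = -1.3854 + -0.0661i, |z|^2 = 1.9237
Iter 3: z = 1.4460 + -0.8829i, |z|^2 = 2.8702
Iter 4: z = 0.8423 + -3.6192i, |z|^2 = 13.8080
Escaped at iteration 4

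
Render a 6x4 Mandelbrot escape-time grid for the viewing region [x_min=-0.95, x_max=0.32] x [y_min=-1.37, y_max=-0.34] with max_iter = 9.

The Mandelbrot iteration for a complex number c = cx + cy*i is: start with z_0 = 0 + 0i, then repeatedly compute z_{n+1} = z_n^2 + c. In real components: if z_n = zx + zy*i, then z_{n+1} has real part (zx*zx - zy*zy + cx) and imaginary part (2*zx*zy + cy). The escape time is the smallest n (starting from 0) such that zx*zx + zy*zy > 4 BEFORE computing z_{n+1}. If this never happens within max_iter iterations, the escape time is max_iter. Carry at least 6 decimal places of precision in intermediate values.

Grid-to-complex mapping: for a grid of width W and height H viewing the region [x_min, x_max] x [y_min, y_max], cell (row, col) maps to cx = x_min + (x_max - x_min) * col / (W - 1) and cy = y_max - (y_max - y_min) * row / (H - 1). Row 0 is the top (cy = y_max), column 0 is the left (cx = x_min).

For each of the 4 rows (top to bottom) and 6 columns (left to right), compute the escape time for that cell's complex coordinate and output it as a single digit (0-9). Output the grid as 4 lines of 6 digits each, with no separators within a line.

(row=0, col=0): c = -0.9500 + -0.3400i → escape time 9
(row=0, col=1): c = -0.6960 + -0.3400i → escape time 9
(row=0, col=2): c = -0.4420 + -0.3400i → escape time 9
(row=0, col=3): c = -0.1880 + -0.3400i → escape time 9
(row=0, col=4): c = 0.0660 + -0.3400i → escape time 9
(row=0, col=5): c = 0.3200 + -0.3400i → escape time 9
(row=1, col=0): c = -0.9500 + -0.6833i → escape time 4
(row=1, col=1): c = -0.6960 + -0.6833i → escape time 5
(row=1, col=2): c = -0.4420 + -0.6833i → escape time 8
(row=1, col=3): c = -0.1880 + -0.6833i → escape time 9
(row=1, col=4): c = 0.0660 + -0.6833i → escape time 9
(row=1, col=5): c = 0.3200 + -0.6833i → escape time 7
(row=2, col=0): c = -0.9500 + -1.0267i → escape time 3
(row=2, col=1): c = -0.6960 + -1.0267i → escape time 3
(row=2, col=2): c = -0.4420 + -1.0267i → escape time 4
(row=2, col=3): c = -0.1880 + -1.0267i → escape time 9
(row=2, col=4): c = 0.0660 + -1.0267i → escape time 4
(row=2, col=5): c = 0.3200 + -1.0267i → escape time 3
(row=3, col=0): c = -0.9500 + -1.3700i → escape time 2
(row=3, col=1): c = -0.6960 + -1.3700i → escape time 2
(row=3, col=2): c = -0.4420 + -1.3700i → escape time 2
(row=3, col=3): c = -0.1880 + -1.3700i → escape time 2
(row=3, col=4): c = 0.0660 + -1.3700i → escape time 2
(row=3, col=5): c = 0.3200 + -1.3700i → escape time 2

Answer: 999999
458997
334943
222222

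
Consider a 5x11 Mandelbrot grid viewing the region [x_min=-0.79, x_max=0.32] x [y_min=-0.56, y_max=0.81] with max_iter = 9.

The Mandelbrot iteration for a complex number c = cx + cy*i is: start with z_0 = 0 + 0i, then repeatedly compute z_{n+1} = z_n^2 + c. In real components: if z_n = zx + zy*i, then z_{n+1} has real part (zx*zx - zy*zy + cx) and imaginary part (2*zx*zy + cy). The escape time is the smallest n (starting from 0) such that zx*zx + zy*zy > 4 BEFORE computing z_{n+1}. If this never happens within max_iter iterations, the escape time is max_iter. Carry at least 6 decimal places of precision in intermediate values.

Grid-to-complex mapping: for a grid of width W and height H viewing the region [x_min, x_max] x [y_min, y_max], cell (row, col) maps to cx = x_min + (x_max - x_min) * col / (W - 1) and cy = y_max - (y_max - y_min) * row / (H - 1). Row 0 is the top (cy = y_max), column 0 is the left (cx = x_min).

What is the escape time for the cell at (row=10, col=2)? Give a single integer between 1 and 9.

z_0 = 0 + 0i, c = -0.2350 + -0.5600i
Iter 1: z = -0.2350 + -0.5600i, |z|^2 = 0.3688
Iter 2: z = -0.4934 + -0.2968i, |z|^2 = 0.3315
Iter 3: z = -0.0797 + -0.2671i, |z|^2 = 0.0777
Iter 4: z = -0.3000 + -0.5174i, |z|^2 = 0.3577
Iter 5: z = -0.4127 + -0.2495i, |z|^2 = 0.2326
Iter 6: z = -0.1269 + -0.3540i, |z|^2 = 0.1414
Iter 7: z = -0.3442 + -0.4701i, |z|^2 = 0.3395
Iter 8: z = -0.3375 + -0.2363i, |z|^2 = 0.1698

Answer: 9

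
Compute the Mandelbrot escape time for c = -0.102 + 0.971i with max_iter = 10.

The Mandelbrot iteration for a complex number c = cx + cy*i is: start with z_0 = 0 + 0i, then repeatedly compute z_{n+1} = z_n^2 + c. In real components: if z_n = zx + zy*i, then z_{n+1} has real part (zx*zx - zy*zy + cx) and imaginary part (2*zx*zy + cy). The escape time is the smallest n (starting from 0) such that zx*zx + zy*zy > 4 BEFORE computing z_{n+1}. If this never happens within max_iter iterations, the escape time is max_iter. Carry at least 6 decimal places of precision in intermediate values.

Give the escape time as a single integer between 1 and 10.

z_0 = 0 + 0i, c = -0.1020 + 0.9710i
Iter 1: z = -0.1020 + 0.9710i, |z|^2 = 0.9532
Iter 2: z = -1.0344 + 0.7729i, |z|^2 = 1.6675
Iter 3: z = 0.3707 + -0.6281i, |z|^2 = 0.5319
Iter 4: z = -0.3591 + 0.5054i, |z|^2 = 0.3844
Iter 5: z = -0.2285 + 0.6080i, |z|^2 = 0.4219
Iter 6: z = -0.4195 + 0.6931i, |z|^2 = 0.6564
Iter 7: z = -0.4064 + 0.3895i, |z|^2 = 0.3169
Iter 8: z = -0.0885 + 0.6544i, |z|^2 = 0.4361
Iter 9: z = -0.5224 + 0.8552i, |z|^2 = 1.0043

Answer: 10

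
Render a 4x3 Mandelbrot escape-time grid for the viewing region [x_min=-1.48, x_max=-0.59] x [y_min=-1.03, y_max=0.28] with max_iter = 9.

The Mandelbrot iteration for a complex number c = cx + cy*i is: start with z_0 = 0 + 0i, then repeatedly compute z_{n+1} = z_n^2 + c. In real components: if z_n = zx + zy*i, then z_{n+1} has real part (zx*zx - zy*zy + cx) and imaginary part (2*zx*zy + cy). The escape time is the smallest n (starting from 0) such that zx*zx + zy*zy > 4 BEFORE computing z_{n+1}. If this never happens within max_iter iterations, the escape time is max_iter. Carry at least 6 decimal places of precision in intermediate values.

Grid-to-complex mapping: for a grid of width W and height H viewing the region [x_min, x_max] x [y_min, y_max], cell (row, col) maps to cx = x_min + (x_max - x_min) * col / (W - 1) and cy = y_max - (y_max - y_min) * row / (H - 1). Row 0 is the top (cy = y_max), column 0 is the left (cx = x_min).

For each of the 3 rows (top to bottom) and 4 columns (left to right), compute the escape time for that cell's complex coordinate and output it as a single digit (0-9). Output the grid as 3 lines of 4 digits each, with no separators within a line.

Answer: 5999
4879
2334

Derivation:
(row=0, col=0): c = -1.4800 + 0.2800i → escape time 5
(row=0, col=1): c = -1.1833 + 0.2800i → escape time 9
(row=0, col=2): c = -0.8867 + 0.2800i → escape time 9
(row=0, col=3): c = -0.5900 + 0.2800i → escape time 9
(row=1, col=0): c = -1.4800 + -0.3750i → escape time 4
(row=1, col=1): c = -1.1833 + -0.3750i → escape time 8
(row=1, col=2): c = -0.8867 + -0.3750i → escape time 7
(row=1, col=3): c = -0.5900 + -0.3750i → escape time 9
(row=2, col=0): c = -1.4800 + -1.0300i → escape time 2
(row=2, col=1): c = -1.1833 + -1.0300i → escape time 3
(row=2, col=2): c = -0.8867 + -1.0300i → escape time 3
(row=2, col=3): c = -0.5900 + -1.0300i → escape time 4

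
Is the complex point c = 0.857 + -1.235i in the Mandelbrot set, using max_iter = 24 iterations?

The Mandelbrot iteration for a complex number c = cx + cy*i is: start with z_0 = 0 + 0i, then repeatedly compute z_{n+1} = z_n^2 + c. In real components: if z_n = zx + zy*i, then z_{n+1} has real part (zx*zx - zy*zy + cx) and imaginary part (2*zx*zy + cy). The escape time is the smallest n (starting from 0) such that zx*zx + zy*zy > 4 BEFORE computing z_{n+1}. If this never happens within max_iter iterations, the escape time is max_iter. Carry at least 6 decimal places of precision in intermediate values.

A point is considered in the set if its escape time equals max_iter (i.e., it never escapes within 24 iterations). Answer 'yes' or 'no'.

z_0 = 0 + 0i, c = 0.8570 + -1.2350i
Iter 1: z = 0.8570 + -1.2350i, |z|^2 = 2.2597
Iter 2: z = 0.0662 + -3.3518i, |z|^2 = 11.2389
Escaped at iteration 2

Answer: no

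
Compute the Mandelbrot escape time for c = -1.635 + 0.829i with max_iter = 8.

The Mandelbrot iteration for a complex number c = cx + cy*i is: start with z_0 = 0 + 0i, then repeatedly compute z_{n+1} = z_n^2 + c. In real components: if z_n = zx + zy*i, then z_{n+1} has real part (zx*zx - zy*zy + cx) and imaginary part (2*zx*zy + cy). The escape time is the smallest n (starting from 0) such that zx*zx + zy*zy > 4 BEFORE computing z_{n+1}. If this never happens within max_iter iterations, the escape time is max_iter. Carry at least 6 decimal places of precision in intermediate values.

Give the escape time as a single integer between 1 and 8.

z_0 = 0 + 0i, c = -1.6350 + 0.8290i
Iter 1: z = -1.6350 + 0.8290i, |z|^2 = 3.3605
Iter 2: z = 0.3510 + -1.8818i, |z|^2 = 3.6645
Iter 3: z = -5.0531 + -0.4920i, |z|^2 = 25.7758
Escaped at iteration 3

Answer: 3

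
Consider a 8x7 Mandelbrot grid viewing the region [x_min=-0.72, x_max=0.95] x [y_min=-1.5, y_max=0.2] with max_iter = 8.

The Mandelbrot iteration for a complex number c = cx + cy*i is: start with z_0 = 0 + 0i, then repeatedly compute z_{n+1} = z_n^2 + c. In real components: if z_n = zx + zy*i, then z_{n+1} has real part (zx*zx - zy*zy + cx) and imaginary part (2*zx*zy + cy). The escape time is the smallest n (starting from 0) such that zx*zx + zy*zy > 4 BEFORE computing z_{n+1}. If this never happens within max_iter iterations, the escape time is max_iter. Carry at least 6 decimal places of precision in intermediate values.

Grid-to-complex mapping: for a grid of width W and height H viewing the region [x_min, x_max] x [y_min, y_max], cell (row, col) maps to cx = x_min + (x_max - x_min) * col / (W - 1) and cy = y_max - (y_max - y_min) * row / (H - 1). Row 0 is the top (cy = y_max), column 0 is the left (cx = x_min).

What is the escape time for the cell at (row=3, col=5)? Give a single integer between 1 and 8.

z_0 = 0 + 0i, c = 0.4729 + -0.6500i
Iter 1: z = 0.4729 + -0.6500i, |z|^2 = 0.6461
Iter 2: z = 0.2740 + -1.2647i, |z|^2 = 1.6746
Iter 3: z = -1.0516 + -1.3429i, |z|^2 = 2.9093
Iter 4: z = -0.2248 + 2.1745i, |z|^2 = 4.7788
Escaped at iteration 4

Answer: 4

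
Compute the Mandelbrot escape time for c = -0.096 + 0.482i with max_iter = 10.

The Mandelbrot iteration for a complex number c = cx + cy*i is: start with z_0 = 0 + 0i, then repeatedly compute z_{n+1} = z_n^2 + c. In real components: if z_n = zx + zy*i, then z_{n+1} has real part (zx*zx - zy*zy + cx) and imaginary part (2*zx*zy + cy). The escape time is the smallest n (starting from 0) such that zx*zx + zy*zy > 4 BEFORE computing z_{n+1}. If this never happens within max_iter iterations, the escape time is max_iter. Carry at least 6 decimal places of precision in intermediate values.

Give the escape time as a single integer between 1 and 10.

Answer: 10

Derivation:
z_0 = 0 + 0i, c = -0.0960 + 0.4820i
Iter 1: z = -0.0960 + 0.4820i, |z|^2 = 0.2415
Iter 2: z = -0.3191 + 0.3895i, |z|^2 = 0.2535
Iter 3: z = -0.1458 + 0.2334i, |z|^2 = 0.0758
Iter 4: z = -0.1292 + 0.4139i, |z|^2 = 0.1880
Iter 5: z = -0.2506 + 0.3750i, |z|^2 = 0.2035
Iter 6: z = -0.1738 + 0.2940i, |z|^2 = 0.1167
Iter 7: z = -0.1522 + 0.3798i, |z|^2 = 0.1674
Iter 8: z = -0.2171 + 0.3664i, |z|^2 = 0.1813
Iter 9: z = -0.1831 + 0.3230i, |z|^2 = 0.1378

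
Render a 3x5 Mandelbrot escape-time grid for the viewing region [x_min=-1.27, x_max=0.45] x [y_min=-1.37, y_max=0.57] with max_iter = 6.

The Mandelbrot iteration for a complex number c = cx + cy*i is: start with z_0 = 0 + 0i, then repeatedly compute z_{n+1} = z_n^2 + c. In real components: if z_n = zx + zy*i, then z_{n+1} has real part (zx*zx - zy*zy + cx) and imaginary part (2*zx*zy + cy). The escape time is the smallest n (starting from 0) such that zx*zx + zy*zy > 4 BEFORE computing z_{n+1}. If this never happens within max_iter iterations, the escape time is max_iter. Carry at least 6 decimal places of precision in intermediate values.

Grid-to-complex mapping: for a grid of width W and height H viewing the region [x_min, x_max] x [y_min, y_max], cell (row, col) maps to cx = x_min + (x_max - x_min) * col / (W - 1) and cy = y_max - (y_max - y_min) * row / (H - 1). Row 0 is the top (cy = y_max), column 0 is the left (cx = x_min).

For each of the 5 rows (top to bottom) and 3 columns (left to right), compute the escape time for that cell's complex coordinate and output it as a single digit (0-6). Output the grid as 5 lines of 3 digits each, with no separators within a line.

(row=0, col=0): c = -1.2700 + 0.5700i → escape time 3
(row=0, col=1): c = -0.4100 + 0.5700i → escape time 6
(row=0, col=2): c = 0.4500 + 0.5700i → escape time 5
(row=1, col=0): c = -1.2700 + 0.0850i → escape time 6
(row=1, col=1): c = -0.4100 + 0.0850i → escape time 6
(row=1, col=2): c = 0.4500 + 0.0850i → escape time 6
(row=2, col=0): c = -1.2700 + -0.4000i → escape time 6
(row=2, col=1): c = -0.4100 + -0.4000i → escape time 6
(row=2, col=2): c = 0.4500 + -0.4000i → escape time 6
(row=3, col=0): c = -1.2700 + -0.8850i → escape time 3
(row=3, col=1): c = -0.4100 + -0.8850i → escape time 5
(row=3, col=2): c = 0.4500 + -0.8850i → escape time 3
(row=4, col=0): c = -1.2700 + -1.3700i → escape time 2
(row=4, col=1): c = -0.4100 + -1.3700i → escape time 2
(row=4, col=2): c = 0.4500 + -1.3700i → escape time 2

Answer: 365
666
666
353
222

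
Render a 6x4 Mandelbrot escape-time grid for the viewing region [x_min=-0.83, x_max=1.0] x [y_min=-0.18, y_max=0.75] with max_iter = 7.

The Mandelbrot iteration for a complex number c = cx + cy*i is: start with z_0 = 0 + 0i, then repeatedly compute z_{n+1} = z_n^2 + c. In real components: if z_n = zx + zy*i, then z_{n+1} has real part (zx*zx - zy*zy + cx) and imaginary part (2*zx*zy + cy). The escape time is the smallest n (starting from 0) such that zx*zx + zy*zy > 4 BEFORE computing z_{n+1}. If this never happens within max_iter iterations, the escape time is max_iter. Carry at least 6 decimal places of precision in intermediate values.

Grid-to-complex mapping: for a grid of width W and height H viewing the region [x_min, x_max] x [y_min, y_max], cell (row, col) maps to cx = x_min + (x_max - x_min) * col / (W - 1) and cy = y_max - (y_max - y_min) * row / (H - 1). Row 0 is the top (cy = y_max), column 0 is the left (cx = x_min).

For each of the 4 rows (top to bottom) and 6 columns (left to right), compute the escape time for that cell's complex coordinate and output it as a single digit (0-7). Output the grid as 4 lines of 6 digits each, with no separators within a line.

(row=0, col=0): c = -0.8300 + 0.7500i → escape time 4
(row=0, col=1): c = -0.4640 + 0.7500i → escape time 6
(row=0, col=2): c = -0.0980 + 0.7500i → escape time 7
(row=0, col=3): c = 0.2680 + 0.7500i → escape time 5
(row=0, col=4): c = 0.6340 + 0.7500i → escape time 3
(row=0, col=5): c = 1.0000 + 0.7500i → escape time 2
(row=1, col=0): c = -0.8300 + 0.4400i → escape time 7
(row=1, col=1): c = -0.4640 + 0.4400i → escape time 7
(row=1, col=2): c = -0.0980 + 0.4400i → escape time 7
(row=1, col=3): c = 0.2680 + 0.4400i → escape time 7
(row=1, col=4): c = 0.6340 + 0.4400i → escape time 3
(row=1, col=5): c = 1.0000 + 0.4400i → escape time 2
(row=2, col=0): c = -0.8300 + 0.1300i → escape time 7
(row=2, col=1): c = -0.4640 + 0.1300i → escape time 7
(row=2, col=2): c = -0.0980 + 0.1300i → escape time 7
(row=2, col=3): c = 0.2680 + 0.1300i → escape time 7
(row=2, col=4): c = 0.6340 + 0.1300i → escape time 4
(row=2, col=5): c = 1.0000 + 0.1300i → escape time 2
(row=3, col=0): c = -0.8300 + -0.1800i → escape time 7
(row=3, col=1): c = -0.4640 + -0.1800i → escape time 7
(row=3, col=2): c = -0.0980 + -0.1800i → escape time 7
(row=3, col=3): c = 0.2680 + -0.1800i → escape time 7
(row=3, col=4): c = 0.6340 + -0.1800i → escape time 4
(row=3, col=5): c = 1.0000 + -0.1800i → escape time 2

Answer: 467532
777732
777742
777742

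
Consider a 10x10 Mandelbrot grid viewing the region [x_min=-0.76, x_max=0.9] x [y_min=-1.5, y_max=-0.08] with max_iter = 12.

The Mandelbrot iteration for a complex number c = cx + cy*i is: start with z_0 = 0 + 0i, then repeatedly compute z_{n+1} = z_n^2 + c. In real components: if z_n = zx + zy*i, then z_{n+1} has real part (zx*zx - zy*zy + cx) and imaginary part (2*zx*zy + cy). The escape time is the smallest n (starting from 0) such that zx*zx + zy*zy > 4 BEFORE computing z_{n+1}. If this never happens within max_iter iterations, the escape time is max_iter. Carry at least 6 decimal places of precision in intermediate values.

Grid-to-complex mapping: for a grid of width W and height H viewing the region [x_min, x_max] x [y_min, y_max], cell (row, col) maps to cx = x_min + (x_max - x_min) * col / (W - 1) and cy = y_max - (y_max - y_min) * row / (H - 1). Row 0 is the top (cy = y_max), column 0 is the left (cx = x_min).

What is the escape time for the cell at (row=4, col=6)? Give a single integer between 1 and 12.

Answer: 6

Derivation:
z_0 = 0 + 0i, c = 0.3467 + -0.7111i
Iter 1: z = 0.3467 + -0.7111i, |z|^2 = 0.6259
Iter 2: z = -0.0388 + -1.2041i, |z|^2 = 1.4515
Iter 3: z = -1.1018 + -0.6176i, |z|^2 = 1.5954
Iter 4: z = 1.1792 + 0.6498i, |z|^2 = 1.8128
Iter 5: z = 1.3150 + 0.8214i, |z|^2 = 2.4038
Iter 6: z = 1.4011 + 1.4491i, |z|^2 = 4.0631
Escaped at iteration 6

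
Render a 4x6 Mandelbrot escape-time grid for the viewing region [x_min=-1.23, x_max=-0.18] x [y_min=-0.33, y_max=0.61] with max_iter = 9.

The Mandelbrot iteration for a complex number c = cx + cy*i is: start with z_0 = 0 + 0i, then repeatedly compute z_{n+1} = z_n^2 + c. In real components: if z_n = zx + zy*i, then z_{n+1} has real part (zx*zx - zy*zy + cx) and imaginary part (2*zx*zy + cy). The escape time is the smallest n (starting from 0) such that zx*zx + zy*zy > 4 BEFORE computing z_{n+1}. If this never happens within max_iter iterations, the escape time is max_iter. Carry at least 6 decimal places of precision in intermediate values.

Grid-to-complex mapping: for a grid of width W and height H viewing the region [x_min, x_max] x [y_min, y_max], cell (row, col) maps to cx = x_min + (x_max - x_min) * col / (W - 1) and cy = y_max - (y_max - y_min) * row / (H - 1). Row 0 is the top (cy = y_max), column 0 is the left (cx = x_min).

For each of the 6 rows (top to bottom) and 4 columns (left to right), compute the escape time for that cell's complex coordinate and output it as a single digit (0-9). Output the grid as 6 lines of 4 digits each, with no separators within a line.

(row=0, col=0): c = -1.2300 + 0.6100i → escape time 3
(row=0, col=1): c = -0.8800 + 0.6100i → escape time 5
(row=0, col=2): c = -0.5300 + 0.6100i → escape time 9
(row=0, col=3): c = -0.1800 + 0.6100i → escape time 9
(row=1, col=0): c = -1.2300 + 0.4220i → escape time 7
(row=1, col=1): c = -0.8800 + 0.4220i → escape time 7
(row=1, col=2): c = -0.5300 + 0.4220i → escape time 9
(row=1, col=3): c = -0.1800 + 0.4220i → escape time 9
(row=2, col=0): c = -1.2300 + 0.2340i → escape time 9
(row=2, col=1): c = -0.8800 + 0.2340i → escape time 9
(row=2, col=2): c = -0.5300 + 0.2340i → escape time 9
(row=2, col=3): c = -0.1800 + 0.2340i → escape time 9
(row=3, col=0): c = -1.2300 + 0.0460i → escape time 9
(row=3, col=1): c = -0.8800 + 0.0460i → escape time 9
(row=3, col=2): c = -0.5300 + 0.0460i → escape time 9
(row=3, col=3): c = -0.1800 + 0.0460i → escape time 9
(row=4, col=0): c = -1.2300 + -0.1420i → escape time 9
(row=4, col=1): c = -0.8800 + -0.1420i → escape time 9
(row=4, col=2): c = -0.5300 + -0.1420i → escape time 9
(row=4, col=3): c = -0.1800 + -0.1420i → escape time 9
(row=5, col=0): c = -1.2300 + -0.3300i → escape time 9
(row=5, col=1): c = -0.8800 + -0.3300i → escape time 9
(row=5, col=2): c = -0.5300 + -0.3300i → escape time 9
(row=5, col=3): c = -0.1800 + -0.3300i → escape time 9

Answer: 3599
7799
9999
9999
9999
9999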